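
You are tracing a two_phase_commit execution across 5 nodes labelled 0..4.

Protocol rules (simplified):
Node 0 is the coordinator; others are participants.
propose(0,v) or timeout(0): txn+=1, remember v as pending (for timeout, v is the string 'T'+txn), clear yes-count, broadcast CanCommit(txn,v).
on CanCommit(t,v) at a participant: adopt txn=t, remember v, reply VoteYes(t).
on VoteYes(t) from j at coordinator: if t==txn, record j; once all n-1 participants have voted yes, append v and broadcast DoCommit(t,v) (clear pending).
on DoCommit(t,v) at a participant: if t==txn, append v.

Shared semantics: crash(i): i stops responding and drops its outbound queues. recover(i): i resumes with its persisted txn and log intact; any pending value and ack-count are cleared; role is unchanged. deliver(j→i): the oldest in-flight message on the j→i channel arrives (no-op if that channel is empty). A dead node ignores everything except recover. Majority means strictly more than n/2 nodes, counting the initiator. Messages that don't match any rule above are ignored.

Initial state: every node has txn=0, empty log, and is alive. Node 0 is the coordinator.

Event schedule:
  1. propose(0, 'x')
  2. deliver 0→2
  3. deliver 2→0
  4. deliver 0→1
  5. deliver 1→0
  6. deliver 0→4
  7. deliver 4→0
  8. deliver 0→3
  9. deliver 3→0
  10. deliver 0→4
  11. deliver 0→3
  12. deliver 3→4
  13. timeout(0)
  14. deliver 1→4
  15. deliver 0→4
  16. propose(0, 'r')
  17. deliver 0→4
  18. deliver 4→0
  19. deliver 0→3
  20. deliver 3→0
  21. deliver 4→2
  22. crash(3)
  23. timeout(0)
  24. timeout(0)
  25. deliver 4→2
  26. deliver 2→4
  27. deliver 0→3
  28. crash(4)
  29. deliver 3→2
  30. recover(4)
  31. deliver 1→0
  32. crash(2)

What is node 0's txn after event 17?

3

after 1 — propose(0,'x'): n0:coor/t1/[-]
after 2 — deliver 0→2: n2:part/t1/[-]
after 3 — deliver 2→0: ·
after 4 — deliver 0→1: n1:part/t1/[-]
after 5 — deliver 1→0: ·
after 6 — deliver 0→4: n4:part/t1/[-]
after 7 — deliver 4→0: ·
after 8 — deliver 0→3: n3:part/t1/[-]
after 9 — deliver 3→0: n0:coor/t1/[x]
after 10 — deliver 0→4: n4:part/t1/[x]
after 11 — deliver 0→3: n3:part/t1/[x]
after 12 — deliver 3→4: ·
after 13 — timeout(0): n0:coor/t2/[x]
after 14 — deliver 1→4: ·
after 15 — deliver 0→4: n4:part/t2/[x]
after 16 — propose(0,'r'): n0:coor/t3/[x]
after 17 — deliver 0→4: n4:part/t3/[x]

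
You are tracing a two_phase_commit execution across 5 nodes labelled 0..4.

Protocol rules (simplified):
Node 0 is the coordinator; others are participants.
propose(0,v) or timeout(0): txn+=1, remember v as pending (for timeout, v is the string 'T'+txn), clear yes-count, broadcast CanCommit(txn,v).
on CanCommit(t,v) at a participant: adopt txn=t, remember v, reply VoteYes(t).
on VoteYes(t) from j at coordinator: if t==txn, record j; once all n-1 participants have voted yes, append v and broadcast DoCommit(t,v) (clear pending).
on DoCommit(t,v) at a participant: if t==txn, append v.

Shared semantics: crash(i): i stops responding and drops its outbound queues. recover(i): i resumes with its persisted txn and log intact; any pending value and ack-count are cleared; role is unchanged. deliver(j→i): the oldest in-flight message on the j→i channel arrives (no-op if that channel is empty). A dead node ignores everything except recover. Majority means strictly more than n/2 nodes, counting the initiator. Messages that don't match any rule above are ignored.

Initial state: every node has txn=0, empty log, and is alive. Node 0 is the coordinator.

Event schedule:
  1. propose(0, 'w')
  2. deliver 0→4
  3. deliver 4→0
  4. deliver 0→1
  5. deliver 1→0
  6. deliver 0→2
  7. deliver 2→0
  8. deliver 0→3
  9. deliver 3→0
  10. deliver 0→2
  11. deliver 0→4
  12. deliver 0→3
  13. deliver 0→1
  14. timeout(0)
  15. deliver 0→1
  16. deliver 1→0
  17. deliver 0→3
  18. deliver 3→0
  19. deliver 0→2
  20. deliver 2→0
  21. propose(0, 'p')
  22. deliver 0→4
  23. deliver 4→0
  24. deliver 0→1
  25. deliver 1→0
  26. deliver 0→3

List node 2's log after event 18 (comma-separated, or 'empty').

w

1. propose(0,'w'):  <0:coor t1 ->
2. deliver 0→4:  <4:part t1 ->
3. deliver 4→0:  nop
4. deliver 0→1:  <1:part t1 ->
5. deliver 1→0:  nop
6. deliver 0→2:  <2:part t1 ->
7. deliver 2→0:  nop
8. deliver 0→3:  <3:part t1 ->
9. deliver 3→0:  <0:coor t1 w>
10. deliver 0→2:  <2:part t1 w>
11. deliver 0→4:  <4:part t1 w>
12. deliver 0→3:  <3:part t1 w>
13. deliver 0→1:  <1:part t1 w>
14. timeout(0):  <0:coor t2 w>
15. deliver 0→1:  <1:part t2 w>
16. deliver 1→0:  nop
17. deliver 0→3:  <3:part t2 w>
18. deliver 3→0:  nop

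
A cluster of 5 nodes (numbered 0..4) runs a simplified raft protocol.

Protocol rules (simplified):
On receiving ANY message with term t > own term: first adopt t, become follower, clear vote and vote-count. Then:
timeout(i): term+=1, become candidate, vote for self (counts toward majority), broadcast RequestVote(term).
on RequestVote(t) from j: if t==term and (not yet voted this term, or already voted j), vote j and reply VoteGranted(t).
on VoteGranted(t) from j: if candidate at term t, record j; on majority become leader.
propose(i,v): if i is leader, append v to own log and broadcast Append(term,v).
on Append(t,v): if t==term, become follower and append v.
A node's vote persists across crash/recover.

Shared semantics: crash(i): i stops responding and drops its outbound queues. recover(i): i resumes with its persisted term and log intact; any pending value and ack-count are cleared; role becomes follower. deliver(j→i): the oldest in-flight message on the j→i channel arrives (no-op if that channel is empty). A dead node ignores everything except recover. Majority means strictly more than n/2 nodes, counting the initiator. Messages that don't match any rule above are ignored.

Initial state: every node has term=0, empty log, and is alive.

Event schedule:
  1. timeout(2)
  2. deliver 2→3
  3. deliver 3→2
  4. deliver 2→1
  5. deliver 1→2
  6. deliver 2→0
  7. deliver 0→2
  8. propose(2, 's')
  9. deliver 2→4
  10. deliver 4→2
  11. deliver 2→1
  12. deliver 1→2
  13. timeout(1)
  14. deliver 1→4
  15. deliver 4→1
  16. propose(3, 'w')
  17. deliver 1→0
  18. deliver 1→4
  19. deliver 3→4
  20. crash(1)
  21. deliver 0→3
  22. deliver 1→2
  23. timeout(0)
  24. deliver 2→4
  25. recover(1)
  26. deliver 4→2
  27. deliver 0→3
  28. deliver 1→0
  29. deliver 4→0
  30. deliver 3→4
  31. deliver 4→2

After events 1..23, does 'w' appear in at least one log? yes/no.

after 1 — timeout(2): n2:cand/t1/[-]
after 2 — deliver 2→3: n3:foll/t1/[-]
after 3 — deliver 3→2: ·
after 4 — deliver 2→1: n1:foll/t1/[-]
after 5 — deliver 1→2: n2:lead/t1/[-]
after 6 — deliver 2→0: n0:foll/t1/[-]
after 7 — deliver 0→2: ·
after 8 — propose(2,'s'): n2:lead/t1/[s]
after 9 — deliver 2→4: n4:foll/t1/[-]
after 10 — deliver 4→2: ·
after 11 — deliver 2→1: n1:foll/t1/[s]
after 12 — deliver 1→2: ·
after 13 — timeout(1): n1:cand/t2/[s]
after 14 — deliver 1→4: n4:foll/t2/[-]
after 15 — deliver 4→1: ·
after 16 — propose(3,'w'): ·
after 17 — deliver 1→0: n0:foll/t2/[-]
after 18 — deliver 1→4: ·
after 19 — deliver 3→4: ·
after 20 — crash(1): n1:✗cand/t2/[s]
after 21 — deliver 0→3: ·
after 22 — deliver 1→2: ·
after 23 — timeout(0): n0:cand/t3/[-]

no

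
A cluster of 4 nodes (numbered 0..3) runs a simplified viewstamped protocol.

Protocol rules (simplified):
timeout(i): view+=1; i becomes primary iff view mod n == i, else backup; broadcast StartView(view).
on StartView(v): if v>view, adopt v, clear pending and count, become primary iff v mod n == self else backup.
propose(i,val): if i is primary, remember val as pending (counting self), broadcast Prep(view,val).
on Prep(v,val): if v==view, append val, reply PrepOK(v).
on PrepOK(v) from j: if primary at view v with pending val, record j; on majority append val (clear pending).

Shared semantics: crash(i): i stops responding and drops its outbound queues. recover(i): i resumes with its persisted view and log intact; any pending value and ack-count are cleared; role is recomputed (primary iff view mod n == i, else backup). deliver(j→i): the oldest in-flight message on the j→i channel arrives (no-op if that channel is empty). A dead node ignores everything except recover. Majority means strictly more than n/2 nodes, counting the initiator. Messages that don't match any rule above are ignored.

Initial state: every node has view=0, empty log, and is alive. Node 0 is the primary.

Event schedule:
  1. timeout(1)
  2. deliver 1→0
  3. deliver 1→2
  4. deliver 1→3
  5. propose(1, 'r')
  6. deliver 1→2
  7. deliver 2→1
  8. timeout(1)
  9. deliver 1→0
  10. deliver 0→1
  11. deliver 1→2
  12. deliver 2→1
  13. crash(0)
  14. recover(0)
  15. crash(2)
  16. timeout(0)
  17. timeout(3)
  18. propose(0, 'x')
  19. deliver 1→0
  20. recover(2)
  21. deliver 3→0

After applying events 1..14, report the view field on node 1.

2

step 1 timeout(1): 1={prim,v=1,log=-}
step 2 deliver 1→0: 0={back,v=1,log=-}
step 3 deliver 1→2: 2={back,v=1,log=-}
step 4 deliver 1→3: 3={back,v=1,log=-}
step 5 propose(1,'r'): —
step 6 deliver 1→2: 2={back,v=1,log=r}
step 7 deliver 2→1: —
step 8 timeout(1): 1={back,v=2,log=-}
step 9 deliver 1→0: 0={back,v=1,log=r}
step 10 deliver 0→1: —
step 11 deliver 1→2: 2={prim,v=2,log=r}
step 12 deliver 2→1: —
step 13 crash(0): 0={✗back,v=1,log=r}
step 14 recover(0): 0={back,v=1,log=r}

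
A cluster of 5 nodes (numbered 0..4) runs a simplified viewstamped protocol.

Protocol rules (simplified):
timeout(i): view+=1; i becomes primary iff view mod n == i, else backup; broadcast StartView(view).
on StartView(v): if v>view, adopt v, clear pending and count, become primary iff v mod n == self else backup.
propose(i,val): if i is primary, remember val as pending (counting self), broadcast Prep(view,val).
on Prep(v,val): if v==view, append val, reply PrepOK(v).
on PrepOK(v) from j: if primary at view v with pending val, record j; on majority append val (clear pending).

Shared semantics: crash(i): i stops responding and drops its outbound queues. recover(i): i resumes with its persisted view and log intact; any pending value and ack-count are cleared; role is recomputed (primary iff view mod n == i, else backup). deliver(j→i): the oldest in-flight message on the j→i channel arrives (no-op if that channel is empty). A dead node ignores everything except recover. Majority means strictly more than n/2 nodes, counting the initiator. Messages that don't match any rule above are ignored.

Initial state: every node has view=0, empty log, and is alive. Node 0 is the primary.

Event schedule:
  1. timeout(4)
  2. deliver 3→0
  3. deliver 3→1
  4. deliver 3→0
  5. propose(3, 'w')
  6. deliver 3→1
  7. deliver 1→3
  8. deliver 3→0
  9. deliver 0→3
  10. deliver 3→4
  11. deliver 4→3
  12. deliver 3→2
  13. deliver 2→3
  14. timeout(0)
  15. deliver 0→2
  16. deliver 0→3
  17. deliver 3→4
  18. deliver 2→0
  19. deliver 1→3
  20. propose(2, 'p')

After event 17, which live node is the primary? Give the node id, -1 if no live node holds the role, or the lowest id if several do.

after 1 — timeout(4): n4:back/v1/[-]
after 2 — deliver 3→0: ·
after 3 — deliver 3→1: ·
after 4 — deliver 3→0: ·
after 5 — propose(3,'w'): ·
after 6 — deliver 3→1: ·
after 7 — deliver 1→3: ·
after 8 — deliver 3→0: ·
after 9 — deliver 0→3: ·
after 10 — deliver 3→4: ·
after 11 — deliver 4→3: n3:back/v1/[-]
after 12 — deliver 3→2: ·
after 13 — deliver 2→3: ·
after 14 — timeout(0): n0:back/v1/[-]
after 15 — deliver 0→2: n2:back/v1/[-]
after 16 — deliver 0→3: ·
after 17 — deliver 3→4: ·

-1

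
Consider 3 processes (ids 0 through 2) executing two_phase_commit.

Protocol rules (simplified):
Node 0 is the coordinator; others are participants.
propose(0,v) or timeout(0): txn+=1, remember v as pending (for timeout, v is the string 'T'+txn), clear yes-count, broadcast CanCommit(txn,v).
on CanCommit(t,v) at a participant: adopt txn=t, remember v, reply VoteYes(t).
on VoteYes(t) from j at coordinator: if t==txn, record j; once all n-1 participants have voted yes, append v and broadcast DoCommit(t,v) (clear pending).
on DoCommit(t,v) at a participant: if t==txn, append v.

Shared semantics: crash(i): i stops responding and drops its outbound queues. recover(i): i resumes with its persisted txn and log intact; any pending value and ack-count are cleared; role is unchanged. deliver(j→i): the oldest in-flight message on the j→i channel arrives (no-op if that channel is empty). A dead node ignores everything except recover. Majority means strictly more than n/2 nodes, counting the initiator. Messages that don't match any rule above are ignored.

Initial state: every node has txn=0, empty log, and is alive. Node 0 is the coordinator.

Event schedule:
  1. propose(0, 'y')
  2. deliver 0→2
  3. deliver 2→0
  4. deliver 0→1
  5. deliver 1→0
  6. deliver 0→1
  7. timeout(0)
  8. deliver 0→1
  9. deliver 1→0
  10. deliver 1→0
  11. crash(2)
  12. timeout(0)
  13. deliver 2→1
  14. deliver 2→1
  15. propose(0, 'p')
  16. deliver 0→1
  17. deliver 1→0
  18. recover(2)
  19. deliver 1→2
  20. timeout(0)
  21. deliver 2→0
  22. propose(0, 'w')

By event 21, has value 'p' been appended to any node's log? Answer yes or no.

no

after 1 — propose(0,'y'): n0:coor/t1/[-]
after 2 — deliver 0→2: n2:part/t1/[-]
after 3 — deliver 2→0: ·
after 4 — deliver 0→1: n1:part/t1/[-]
after 5 — deliver 1→0: n0:coor/t1/[y]
after 6 — deliver 0→1: n1:part/t1/[y]
after 7 — timeout(0): n0:coor/t2/[y]
after 8 — deliver 0→1: n1:part/t2/[y]
after 9 — deliver 1→0: ·
after 10 — deliver 1→0: ·
after 11 — crash(2): n2:✗part/t1/[-]
after 12 — timeout(0): n0:coor/t3/[y]
after 13 — deliver 2→1: ·
after 14 — deliver 2→1: ·
after 15 — propose(0,'p'): n0:coor/t4/[y]
after 16 — deliver 0→1: n1:part/t3/[y]
after 17 — deliver 1→0: ·
after 18 — recover(2): n2:part/t1/[-]
after 19 — deliver 1→2: ·
after 20 — timeout(0): n0:coor/t5/[y]
after 21 — deliver 2→0: ·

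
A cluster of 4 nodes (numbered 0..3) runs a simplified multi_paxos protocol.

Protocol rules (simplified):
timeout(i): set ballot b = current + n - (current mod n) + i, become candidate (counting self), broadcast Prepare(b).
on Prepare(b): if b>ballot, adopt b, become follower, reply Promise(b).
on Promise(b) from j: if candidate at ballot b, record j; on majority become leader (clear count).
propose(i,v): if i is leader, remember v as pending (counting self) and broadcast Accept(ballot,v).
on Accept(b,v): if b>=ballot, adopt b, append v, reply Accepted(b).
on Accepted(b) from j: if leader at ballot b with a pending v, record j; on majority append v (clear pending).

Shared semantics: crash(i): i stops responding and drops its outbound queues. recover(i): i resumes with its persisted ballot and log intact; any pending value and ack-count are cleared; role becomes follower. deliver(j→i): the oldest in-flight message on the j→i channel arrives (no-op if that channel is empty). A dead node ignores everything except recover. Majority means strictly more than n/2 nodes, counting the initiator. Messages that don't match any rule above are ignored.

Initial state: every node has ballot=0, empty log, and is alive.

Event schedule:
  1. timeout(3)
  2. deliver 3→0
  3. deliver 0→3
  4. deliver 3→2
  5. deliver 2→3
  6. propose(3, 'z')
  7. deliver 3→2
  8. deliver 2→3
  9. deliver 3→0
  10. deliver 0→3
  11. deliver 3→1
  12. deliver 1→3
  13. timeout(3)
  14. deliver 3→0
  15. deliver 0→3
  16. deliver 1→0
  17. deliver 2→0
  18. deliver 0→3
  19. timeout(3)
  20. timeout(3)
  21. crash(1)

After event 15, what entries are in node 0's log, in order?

after 1 — timeout(3): n3:cand/b7/[-]
after 2 — deliver 3→0: n0:foll/b7/[-]
after 3 — deliver 0→3: ·
after 4 — deliver 3→2: n2:foll/b7/[-]
after 5 — deliver 2→3: n3:lead/b7/[-]
after 6 — propose(3,'z'): ·
after 7 — deliver 3→2: n2:foll/b7/[z]
after 8 — deliver 2→3: ·
after 9 — deliver 3→0: n0:foll/b7/[z]
after 10 — deliver 0→3: n3:lead/b7/[z]
after 11 — deliver 3→1: n1:foll/b7/[-]
after 12 — deliver 1→3: ·
after 13 — timeout(3): n3:cand/b11/[z]
after 14 — deliver 3→0: n0:foll/b11/[z]
after 15 — deliver 0→3: ·

z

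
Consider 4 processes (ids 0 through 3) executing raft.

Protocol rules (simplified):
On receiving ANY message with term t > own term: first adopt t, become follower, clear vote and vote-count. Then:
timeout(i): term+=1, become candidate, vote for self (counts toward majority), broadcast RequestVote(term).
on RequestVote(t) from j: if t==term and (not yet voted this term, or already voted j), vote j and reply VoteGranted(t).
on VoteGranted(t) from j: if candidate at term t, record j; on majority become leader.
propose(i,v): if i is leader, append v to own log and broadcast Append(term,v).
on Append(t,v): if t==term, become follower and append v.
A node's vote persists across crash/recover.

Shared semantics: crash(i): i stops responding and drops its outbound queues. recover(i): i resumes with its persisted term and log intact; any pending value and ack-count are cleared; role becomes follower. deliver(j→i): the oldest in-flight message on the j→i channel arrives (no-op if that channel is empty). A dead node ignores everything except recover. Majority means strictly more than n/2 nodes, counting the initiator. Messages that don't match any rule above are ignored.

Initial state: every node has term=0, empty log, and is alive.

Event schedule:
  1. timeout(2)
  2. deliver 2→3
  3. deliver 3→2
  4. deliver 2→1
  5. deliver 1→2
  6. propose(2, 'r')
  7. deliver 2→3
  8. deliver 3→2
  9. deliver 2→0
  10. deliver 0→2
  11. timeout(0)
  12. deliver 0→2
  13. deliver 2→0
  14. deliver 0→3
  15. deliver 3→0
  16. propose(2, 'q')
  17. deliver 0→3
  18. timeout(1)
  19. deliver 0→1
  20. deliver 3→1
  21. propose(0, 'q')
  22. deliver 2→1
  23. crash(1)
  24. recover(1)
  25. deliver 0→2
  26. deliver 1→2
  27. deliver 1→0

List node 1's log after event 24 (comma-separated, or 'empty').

step 1 timeout(2): 2={cand,t=1,log=-}
step 2 deliver 2→3: 3={foll,t=1,log=-}
step 3 deliver 3→2: —
step 4 deliver 2→1: 1={foll,t=1,log=-}
step 5 deliver 1→2: 2={lead,t=1,log=-}
step 6 propose(2,'r'): 2={lead,t=1,log=r}
step 7 deliver 2→3: 3={foll,t=1,log=r}
step 8 deliver 3→2: —
step 9 deliver 2→0: 0={foll,t=1,log=-}
step 10 deliver 0→2: —
step 11 timeout(0): 0={cand,t=2,log=-}
step 12 deliver 0→2: 2={foll,t=2,log=r}
step 13 deliver 2→0: —
step 14 deliver 0→3: 3={foll,t=2,log=r}
step 15 deliver 3→0: —
step 16 propose(2,'q'): —
step 17 deliver 0→3: —
step 18 timeout(1): 1={cand,t=2,log=-}
step 19 deliver 0→1: —
step 20 deliver 3→1: —
step 21 propose(0,'q'): —
step 22 deliver 2→1: —
step 23 crash(1): 1={✗cand,t=2,log=-}
step 24 recover(1): 1={foll,t=2,log=-}

empty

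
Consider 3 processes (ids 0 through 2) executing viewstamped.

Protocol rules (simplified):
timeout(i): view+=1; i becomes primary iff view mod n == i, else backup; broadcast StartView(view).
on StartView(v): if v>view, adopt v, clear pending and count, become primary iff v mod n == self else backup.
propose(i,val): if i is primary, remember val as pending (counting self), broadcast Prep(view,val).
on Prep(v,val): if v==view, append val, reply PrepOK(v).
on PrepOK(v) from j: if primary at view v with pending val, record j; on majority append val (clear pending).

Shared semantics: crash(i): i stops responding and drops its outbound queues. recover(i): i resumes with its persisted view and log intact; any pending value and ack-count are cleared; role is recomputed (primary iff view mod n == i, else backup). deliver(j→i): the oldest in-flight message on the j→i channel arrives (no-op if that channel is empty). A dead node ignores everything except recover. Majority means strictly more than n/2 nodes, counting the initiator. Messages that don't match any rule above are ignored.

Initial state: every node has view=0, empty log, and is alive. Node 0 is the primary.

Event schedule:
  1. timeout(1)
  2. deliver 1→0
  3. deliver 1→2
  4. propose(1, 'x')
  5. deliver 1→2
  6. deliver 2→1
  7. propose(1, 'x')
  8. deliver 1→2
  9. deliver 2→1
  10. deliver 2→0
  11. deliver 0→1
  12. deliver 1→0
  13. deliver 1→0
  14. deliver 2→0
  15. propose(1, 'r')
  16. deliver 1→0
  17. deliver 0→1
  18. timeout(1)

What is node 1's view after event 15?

after 1 — timeout(1): n1:prim/v1/[-]
after 2 — deliver 1→0: n0:back/v1/[-]
after 3 — deliver 1→2: n2:back/v1/[-]
after 4 — propose(1,'x'): ·
after 5 — deliver 1→2: n2:back/v1/[x]
after 6 — deliver 2→1: n1:prim/v1/[x]
after 7 — propose(1,'x'): ·
after 8 — deliver 1→2: n2:back/v1/[x,x]
after 9 — deliver 2→1: n1:prim/v1/[x,x]
after 10 — deliver 2→0: ·
after 11 — deliver 0→1: ·
after 12 — deliver 1→0: n0:back/v1/[x]
after 13 — deliver 1→0: n0:back/v1/[x,x]
after 14 — deliver 2→0: ·
after 15 — propose(1,'r'): ·

1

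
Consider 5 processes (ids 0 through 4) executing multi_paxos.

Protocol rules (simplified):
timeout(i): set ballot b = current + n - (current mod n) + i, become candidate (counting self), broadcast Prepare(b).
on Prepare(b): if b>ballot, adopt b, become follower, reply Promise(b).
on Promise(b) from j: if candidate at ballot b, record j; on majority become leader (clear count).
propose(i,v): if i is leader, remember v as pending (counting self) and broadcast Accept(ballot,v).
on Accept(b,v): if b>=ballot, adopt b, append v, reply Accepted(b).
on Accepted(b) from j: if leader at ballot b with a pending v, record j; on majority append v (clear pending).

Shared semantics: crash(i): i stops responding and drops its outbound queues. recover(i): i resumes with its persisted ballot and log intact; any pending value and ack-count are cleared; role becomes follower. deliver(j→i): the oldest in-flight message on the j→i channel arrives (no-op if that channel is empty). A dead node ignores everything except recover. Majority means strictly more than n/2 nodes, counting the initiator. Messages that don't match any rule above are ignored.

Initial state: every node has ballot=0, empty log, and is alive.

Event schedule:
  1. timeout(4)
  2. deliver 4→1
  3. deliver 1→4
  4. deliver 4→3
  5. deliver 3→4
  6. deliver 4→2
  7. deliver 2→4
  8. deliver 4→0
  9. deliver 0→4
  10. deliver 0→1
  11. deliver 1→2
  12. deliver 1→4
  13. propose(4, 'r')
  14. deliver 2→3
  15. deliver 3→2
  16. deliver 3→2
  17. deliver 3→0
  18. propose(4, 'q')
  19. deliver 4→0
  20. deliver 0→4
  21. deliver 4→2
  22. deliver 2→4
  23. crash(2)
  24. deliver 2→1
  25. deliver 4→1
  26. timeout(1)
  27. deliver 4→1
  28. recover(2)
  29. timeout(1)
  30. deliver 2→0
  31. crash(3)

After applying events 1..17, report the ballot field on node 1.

1. timeout(4):  <4:cand b9 ->
2. deliver 4→1:  <1:foll b9 ->
3. deliver 1→4:  nop
4. deliver 4→3:  <3:foll b9 ->
5. deliver 3→4:  <4:lead b9 ->
6. deliver 4→2:  <2:foll b9 ->
7. deliver 2→4:  nop
8. deliver 4→0:  <0:foll b9 ->
9. deliver 0→4:  nop
10. deliver 0→1:  nop
11. deliver 1→2:  nop
12. deliver 1→4:  nop
13. propose(4,'r'):  nop
14. deliver 2→3:  nop
15. deliver 3→2:  nop
16. deliver 3→2:  nop
17. deliver 3→0:  nop

9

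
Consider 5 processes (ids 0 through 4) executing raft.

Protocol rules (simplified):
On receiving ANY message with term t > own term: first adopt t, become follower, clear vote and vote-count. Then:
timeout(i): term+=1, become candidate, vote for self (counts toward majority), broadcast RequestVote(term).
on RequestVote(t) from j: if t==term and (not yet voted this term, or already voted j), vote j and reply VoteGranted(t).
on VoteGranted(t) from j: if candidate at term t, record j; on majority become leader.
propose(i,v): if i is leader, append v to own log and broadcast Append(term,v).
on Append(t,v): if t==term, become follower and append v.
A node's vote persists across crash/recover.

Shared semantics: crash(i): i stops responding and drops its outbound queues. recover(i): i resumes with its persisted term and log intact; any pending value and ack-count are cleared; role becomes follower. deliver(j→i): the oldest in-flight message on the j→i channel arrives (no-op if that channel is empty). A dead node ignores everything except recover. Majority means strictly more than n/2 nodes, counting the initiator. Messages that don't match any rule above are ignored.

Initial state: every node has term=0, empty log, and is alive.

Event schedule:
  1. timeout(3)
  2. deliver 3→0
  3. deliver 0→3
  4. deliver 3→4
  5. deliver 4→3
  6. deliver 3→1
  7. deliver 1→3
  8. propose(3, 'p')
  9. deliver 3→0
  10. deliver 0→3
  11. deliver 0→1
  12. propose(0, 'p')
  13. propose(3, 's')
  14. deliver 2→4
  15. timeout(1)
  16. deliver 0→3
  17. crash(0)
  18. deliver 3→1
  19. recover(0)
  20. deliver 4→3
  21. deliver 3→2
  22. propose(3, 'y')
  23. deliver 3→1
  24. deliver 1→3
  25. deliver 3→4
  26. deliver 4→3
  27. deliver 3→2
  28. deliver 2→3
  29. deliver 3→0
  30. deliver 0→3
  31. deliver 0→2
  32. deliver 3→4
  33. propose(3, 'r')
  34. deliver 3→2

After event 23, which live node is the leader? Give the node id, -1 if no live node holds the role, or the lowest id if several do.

3

e1 timeout(3): 3[cand,t=1,-]
e2 deliver 3→0: 0[foll,t=1,-]
e3 deliver 0→3: ·
e4 deliver 3→4: 4[foll,t=1,-]
e5 deliver 4→3: 3[lead,t=1,-]
e6 deliver 3→1: 1[foll,t=1,-]
e7 deliver 1→3: ·
e8 propose(3,'p'): 3[lead,t=1,p]
e9 deliver 3→0: 0[foll,t=1,p]
e10 deliver 0→3: ·
e11 deliver 0→1: ·
e12 propose(0,'p'): ·
e13 propose(3,'s'): 3[lead,t=1,p,s]
e14 deliver 2→4: ·
e15 timeout(1): 1[cand,t=2,-]
e16 deliver 0→3: ·
e17 crash(0): 0[✗foll,t=1,p]
e18 deliver 3→1: ·
e19 recover(0): 0[foll,t=1,p]
e20 deliver 4→3: ·
e21 deliver 3→2: 2[foll,t=1,-]
e22 propose(3,'y'): 3[lead,t=1,p,s,y]
e23 deliver 3→1: ·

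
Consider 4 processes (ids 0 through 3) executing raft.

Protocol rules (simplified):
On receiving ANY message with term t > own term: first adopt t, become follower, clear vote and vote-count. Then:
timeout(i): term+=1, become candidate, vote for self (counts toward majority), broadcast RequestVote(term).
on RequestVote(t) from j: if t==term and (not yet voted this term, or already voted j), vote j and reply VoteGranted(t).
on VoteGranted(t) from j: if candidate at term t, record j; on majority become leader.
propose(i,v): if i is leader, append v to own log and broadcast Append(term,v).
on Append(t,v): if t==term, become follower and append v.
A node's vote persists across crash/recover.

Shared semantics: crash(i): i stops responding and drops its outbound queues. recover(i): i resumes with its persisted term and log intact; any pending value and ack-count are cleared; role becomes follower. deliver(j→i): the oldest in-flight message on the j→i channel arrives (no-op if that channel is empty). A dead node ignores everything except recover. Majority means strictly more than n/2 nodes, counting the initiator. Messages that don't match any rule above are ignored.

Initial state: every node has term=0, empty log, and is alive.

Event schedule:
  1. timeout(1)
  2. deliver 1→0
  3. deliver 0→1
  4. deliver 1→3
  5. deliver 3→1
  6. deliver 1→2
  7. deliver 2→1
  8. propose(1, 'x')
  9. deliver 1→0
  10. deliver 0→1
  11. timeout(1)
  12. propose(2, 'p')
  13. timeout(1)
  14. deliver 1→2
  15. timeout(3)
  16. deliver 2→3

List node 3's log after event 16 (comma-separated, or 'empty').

after 1 — timeout(1): n1:cand/t1/[-]
after 2 — deliver 1→0: n0:foll/t1/[-]
after 3 — deliver 0→1: ·
after 4 — deliver 1→3: n3:foll/t1/[-]
after 5 — deliver 3→1: n1:lead/t1/[-]
after 6 — deliver 1→2: n2:foll/t1/[-]
after 7 — deliver 2→1: ·
after 8 — propose(1,'x'): n1:lead/t1/[x]
after 9 — deliver 1→0: n0:foll/t1/[x]
after 10 — deliver 0→1: ·
after 11 — timeout(1): n1:cand/t2/[x]
after 12 — propose(2,'p'): ·
after 13 — timeout(1): n1:cand/t3/[x]
after 14 — deliver 1→2: n2:foll/t1/[x]
after 15 — timeout(3): n3:cand/t2/[-]
after 16 — deliver 2→3: ·

empty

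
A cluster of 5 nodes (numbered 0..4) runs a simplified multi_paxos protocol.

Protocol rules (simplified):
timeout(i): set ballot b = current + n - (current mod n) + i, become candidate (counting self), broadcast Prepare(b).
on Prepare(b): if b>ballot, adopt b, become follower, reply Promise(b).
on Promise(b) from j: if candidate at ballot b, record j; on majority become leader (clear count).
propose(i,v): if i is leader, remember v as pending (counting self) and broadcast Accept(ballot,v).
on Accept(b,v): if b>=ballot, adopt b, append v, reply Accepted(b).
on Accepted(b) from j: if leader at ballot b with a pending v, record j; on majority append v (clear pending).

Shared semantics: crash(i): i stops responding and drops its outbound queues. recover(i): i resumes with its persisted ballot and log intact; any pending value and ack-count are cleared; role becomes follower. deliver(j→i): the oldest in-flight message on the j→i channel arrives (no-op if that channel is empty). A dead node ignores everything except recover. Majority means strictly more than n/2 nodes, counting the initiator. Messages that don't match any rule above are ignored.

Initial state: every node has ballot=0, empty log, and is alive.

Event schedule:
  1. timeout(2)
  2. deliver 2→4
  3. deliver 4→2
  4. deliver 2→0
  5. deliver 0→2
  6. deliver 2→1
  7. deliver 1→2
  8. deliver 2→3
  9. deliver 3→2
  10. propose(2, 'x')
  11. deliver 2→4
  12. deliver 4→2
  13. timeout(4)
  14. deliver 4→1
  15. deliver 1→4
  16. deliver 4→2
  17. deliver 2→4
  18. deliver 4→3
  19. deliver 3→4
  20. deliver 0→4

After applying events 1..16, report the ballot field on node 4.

14

e1 timeout(2): 2[cand,b=7,-]
e2 deliver 2→4: 4[foll,b=7,-]
e3 deliver 4→2: ·
e4 deliver 2→0: 0[foll,b=7,-]
e5 deliver 0→2: 2[lead,b=7,-]
e6 deliver 2→1: 1[foll,b=7,-]
e7 deliver 1→2: ·
e8 deliver 2→3: 3[foll,b=7,-]
e9 deliver 3→2: ·
e10 propose(2,'x'): ·
e11 deliver 2→4: 4[foll,b=7,x]
e12 deliver 4→2: ·
e13 timeout(4): 4[cand,b=14,x]
e14 deliver 4→1: 1[foll,b=14,-]
e15 deliver 1→4: ·
e16 deliver 4→2: 2[foll,b=14,-]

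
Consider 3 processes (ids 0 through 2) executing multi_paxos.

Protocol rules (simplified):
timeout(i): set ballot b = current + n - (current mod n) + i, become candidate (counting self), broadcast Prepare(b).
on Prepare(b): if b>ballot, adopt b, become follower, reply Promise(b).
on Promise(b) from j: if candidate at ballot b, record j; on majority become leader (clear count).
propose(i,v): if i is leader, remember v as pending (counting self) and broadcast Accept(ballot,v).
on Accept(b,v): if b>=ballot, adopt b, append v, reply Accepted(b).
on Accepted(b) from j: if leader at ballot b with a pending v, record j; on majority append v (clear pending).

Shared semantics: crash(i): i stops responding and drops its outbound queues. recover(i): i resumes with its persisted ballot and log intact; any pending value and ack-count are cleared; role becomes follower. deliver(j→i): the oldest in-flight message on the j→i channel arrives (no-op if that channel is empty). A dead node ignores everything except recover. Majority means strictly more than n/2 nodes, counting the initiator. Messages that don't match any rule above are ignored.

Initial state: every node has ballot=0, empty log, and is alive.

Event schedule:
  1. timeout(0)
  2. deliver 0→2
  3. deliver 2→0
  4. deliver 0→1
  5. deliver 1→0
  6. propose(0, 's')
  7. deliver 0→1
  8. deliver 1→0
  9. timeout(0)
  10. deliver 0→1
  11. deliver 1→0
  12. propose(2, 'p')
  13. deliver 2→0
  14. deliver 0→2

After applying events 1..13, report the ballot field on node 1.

e1 timeout(0): 0[cand,b=3,-]
e2 deliver 0→2: 2[foll,b=3,-]
e3 deliver 2→0: 0[lead,b=3,-]
e4 deliver 0→1: 1[foll,b=3,-]
e5 deliver 1→0: ·
e6 propose(0,'s'): ·
e7 deliver 0→1: 1[foll,b=3,s]
e8 deliver 1→0: 0[lead,b=3,s]
e9 timeout(0): 0[cand,b=6,s]
e10 deliver 0→1: 1[foll,b=6,s]
e11 deliver 1→0: 0[lead,b=6,s]
e12 propose(2,'p'): ·
e13 deliver 2→0: ·

6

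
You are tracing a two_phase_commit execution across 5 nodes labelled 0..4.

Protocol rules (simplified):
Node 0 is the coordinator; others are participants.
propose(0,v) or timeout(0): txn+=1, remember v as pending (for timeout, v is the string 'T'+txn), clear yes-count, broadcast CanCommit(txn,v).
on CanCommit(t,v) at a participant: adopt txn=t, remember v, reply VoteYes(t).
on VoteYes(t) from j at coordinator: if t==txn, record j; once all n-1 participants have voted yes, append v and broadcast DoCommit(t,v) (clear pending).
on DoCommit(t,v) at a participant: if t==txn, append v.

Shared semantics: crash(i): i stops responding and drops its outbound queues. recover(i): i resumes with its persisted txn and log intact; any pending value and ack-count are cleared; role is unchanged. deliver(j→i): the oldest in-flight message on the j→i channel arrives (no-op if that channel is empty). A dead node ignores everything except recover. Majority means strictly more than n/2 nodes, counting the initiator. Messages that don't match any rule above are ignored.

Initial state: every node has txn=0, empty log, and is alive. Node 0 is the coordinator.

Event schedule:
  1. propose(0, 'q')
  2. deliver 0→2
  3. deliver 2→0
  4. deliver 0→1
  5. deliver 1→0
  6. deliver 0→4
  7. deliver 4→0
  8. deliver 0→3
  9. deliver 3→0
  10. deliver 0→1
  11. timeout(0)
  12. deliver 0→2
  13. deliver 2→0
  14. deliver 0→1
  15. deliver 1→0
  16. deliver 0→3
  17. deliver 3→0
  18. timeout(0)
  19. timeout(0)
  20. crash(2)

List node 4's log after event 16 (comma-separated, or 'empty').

empty

1. propose(0,'q'):  <0:coor t1 ->
2. deliver 0→2:  <2:part t1 ->
3. deliver 2→0:  nop
4. deliver 0→1:  <1:part t1 ->
5. deliver 1→0:  nop
6. deliver 0→4:  <4:part t1 ->
7. deliver 4→0:  nop
8. deliver 0→3:  <3:part t1 ->
9. deliver 3→0:  <0:coor t1 q>
10. deliver 0→1:  <1:part t1 q>
11. timeout(0):  <0:coor t2 q>
12. deliver 0→2:  <2:part t1 q>
13. deliver 2→0:  nop
14. deliver 0→1:  <1:part t2 q>
15. deliver 1→0:  nop
16. deliver 0→3:  <3:part t1 q>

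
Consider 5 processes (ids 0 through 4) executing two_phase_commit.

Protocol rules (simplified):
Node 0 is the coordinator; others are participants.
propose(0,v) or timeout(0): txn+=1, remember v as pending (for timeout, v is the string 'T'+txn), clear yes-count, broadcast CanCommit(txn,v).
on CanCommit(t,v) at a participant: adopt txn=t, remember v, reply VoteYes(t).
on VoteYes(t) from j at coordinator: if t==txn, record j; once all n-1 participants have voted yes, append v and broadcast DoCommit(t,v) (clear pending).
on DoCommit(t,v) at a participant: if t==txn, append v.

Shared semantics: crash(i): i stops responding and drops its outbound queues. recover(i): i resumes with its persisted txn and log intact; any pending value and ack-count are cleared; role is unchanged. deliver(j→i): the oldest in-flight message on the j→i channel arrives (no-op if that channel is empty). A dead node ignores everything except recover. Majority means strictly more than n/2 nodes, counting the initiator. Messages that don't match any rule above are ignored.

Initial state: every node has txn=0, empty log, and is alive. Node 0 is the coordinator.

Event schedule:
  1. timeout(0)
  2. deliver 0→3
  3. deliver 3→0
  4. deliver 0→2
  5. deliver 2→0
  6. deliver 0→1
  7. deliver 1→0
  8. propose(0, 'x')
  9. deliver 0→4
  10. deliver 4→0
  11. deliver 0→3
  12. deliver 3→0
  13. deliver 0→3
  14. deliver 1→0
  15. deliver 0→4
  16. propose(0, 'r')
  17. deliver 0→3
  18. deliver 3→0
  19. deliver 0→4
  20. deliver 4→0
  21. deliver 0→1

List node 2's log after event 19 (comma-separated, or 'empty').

empty

after 1 — timeout(0): n0:coor/t1/[-]
after 2 — deliver 0→3: n3:part/t1/[-]
after 3 — deliver 3→0: ·
after 4 — deliver 0→2: n2:part/t1/[-]
after 5 — deliver 2→0: ·
after 6 — deliver 0→1: n1:part/t1/[-]
after 7 — deliver 1→0: ·
after 8 — propose(0,'x'): n0:coor/t2/[-]
after 9 — deliver 0→4: n4:part/t1/[-]
after 10 — deliver 4→0: ·
after 11 — deliver 0→3: n3:part/t2/[-]
after 12 — deliver 3→0: ·
after 13 — deliver 0→3: ·
after 14 — deliver 1→0: ·
after 15 — deliver 0→4: n4:part/t2/[-]
after 16 — propose(0,'r'): n0:coor/t3/[-]
after 17 — deliver 0→3: n3:part/t3/[-]
after 18 — deliver 3→0: ·
after 19 — deliver 0→4: n4:part/t3/[-]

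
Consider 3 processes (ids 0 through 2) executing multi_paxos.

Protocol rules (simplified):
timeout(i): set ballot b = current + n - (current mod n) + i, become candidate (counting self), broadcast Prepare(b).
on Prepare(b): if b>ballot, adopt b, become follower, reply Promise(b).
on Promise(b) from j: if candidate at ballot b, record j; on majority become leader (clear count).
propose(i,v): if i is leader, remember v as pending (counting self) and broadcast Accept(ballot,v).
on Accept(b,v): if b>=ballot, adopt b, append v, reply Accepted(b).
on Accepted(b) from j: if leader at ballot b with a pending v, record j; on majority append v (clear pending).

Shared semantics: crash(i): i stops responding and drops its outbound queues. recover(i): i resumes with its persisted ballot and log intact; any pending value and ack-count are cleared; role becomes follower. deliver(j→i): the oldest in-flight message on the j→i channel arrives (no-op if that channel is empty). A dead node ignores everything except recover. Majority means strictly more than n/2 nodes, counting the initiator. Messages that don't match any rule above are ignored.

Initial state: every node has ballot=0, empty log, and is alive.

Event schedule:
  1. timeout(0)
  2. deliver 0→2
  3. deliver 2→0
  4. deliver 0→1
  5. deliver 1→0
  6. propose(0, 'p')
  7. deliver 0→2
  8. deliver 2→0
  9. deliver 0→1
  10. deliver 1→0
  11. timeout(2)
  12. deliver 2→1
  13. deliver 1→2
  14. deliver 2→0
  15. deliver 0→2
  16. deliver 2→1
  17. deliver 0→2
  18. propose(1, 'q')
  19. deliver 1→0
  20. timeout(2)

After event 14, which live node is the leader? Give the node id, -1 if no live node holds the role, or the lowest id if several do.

after 1 — timeout(0): n0:cand/b3/[-]
after 2 — deliver 0→2: n2:foll/b3/[-]
after 3 — deliver 2→0: n0:lead/b3/[-]
after 4 — deliver 0→1: n1:foll/b3/[-]
after 5 — deliver 1→0: ·
after 6 — propose(0,'p'): ·
after 7 — deliver 0→2: n2:foll/b3/[p]
after 8 — deliver 2→0: n0:lead/b3/[p]
after 9 — deliver 0→1: n1:foll/b3/[p]
after 10 — deliver 1→0: ·
after 11 — timeout(2): n2:cand/b8/[p]
after 12 — deliver 2→1: n1:foll/b8/[p]
after 13 — deliver 1→2: n2:lead/b8/[p]
after 14 — deliver 2→0: n0:foll/b8/[p]

2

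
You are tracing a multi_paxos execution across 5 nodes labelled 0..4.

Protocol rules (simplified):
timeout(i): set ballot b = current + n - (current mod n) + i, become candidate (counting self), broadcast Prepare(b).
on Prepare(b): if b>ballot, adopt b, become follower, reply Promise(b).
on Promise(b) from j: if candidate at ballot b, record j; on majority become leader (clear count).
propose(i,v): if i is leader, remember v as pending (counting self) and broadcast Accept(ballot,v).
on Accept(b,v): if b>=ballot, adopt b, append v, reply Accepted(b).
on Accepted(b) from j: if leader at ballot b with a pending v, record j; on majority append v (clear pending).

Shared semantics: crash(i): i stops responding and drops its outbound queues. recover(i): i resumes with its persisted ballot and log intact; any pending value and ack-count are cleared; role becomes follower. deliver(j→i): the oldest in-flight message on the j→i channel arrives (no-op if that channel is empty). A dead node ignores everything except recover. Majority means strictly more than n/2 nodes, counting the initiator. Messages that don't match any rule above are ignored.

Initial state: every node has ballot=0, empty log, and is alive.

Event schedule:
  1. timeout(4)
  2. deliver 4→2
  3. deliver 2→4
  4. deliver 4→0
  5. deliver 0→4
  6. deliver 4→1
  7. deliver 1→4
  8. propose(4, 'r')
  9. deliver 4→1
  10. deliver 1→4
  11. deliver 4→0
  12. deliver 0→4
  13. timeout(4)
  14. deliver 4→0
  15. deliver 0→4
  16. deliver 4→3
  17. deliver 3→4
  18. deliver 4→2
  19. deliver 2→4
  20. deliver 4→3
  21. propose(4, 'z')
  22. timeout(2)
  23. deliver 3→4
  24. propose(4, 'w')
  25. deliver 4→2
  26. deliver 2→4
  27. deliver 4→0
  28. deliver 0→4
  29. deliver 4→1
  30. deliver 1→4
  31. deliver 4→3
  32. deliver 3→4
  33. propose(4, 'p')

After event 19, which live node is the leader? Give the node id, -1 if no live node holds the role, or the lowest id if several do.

e1 timeout(4): 4[cand,b=9,-]
e2 deliver 4→2: 2[foll,b=9,-]
e3 deliver 2→4: ·
e4 deliver 4→0: 0[foll,b=9,-]
e5 deliver 0→4: 4[lead,b=9,-]
e6 deliver 4→1: 1[foll,b=9,-]
e7 deliver 1→4: ·
e8 propose(4,'r'): ·
e9 deliver 4→1: 1[foll,b=9,r]
e10 deliver 1→4: ·
e11 deliver 4→0: 0[foll,b=9,r]
e12 deliver 0→4: 4[lead,b=9,r]
e13 timeout(4): 4[cand,b=14,r]
e14 deliver 4→0: 0[foll,b=14,r]
e15 deliver 0→4: ·
e16 deliver 4→3: 3[foll,b=9,-]
e17 deliver 3→4: ·
e18 deliver 4→2: 2[foll,b=9,r]
e19 deliver 2→4: ·

-1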